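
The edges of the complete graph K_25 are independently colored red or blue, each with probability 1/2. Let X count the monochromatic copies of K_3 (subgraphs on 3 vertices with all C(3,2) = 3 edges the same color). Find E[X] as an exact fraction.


Let X = Σ_S X_S over the C(25, 3) = 2300 subsets S of size 3, where X_S = 1 if the K_3 on S is monochromatic.
For a fixed S, the K_3 on S has C(3, 2) = 3 edges. P[all 3 edges red] = (1/2)^3, and likewise for blue, so P[monochromatic] = 2·(1/2)^3 = 2^{1 − 3} = 1/4.
By linearity of expectation: E[X] = C(25, 3) · 2^{1 − 3} = 2300 · 1/4 = 575.
Numerically: E[X] ≈ 575.000000.

E[X] = C(25,3)·2^(1−C(3,2)) = 575 ≈ 575.000000.


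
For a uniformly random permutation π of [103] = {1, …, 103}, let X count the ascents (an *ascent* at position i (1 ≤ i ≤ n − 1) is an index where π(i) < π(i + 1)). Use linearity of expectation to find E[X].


Write X = Σ X_I over i = 1, …, 102, with X_I the indicator of one ascent.
There are 102 indicators.
For each fixed i, the pair (π(i), π(i+1)) is a uniformly random ordered pair of distinct values from {1, …, 103}; by symmetry P[π(i) < π(i+1)] = 1/2.
By linearity: E[X] = 102 · (1/2) = (103 − 1) · (1/2) = 51 ≈ 51.000.

E[X] = 51 = 51.000.


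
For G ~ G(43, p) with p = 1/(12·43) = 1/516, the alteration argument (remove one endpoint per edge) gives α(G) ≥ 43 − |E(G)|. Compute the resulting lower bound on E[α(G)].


E[|E(G)|] = C(43, 2)·p = 903 · (1/516) = 7/4.
E[α(G)] ≥ n − E[|E(G)|] = 43 − 7/4 = 165/4.
Numerically: ≈ 41.25000.
(This is only a lower bound; the true E[α(G)] may be larger.)

E[α(G)] ≥ 165/4 ≈ 41.25000.


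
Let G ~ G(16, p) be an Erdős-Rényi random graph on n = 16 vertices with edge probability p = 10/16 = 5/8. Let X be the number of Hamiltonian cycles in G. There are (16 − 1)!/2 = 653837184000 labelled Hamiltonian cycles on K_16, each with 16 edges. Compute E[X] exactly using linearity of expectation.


K_16 has (16 − 1)!/2 = 653837184000 labelled Hamiltonian cycles.
For each such Hamiltonian cycle H, let X_H = 1 if all 16 edges of H are present in G. Then P[X_H = 1] = p^{16} = (5/8)^{16} = 152587890625/281474976710656.
By linearity of expectation: E[X] = Σ_H E[X_H] = 653837184000 · p^{16} = 653837184000 · 152587890625/281474976710656 = 97429332733154296875/274877906944.
Numerically: E[X] ≈ 3.5445e+08.

E[X] = 653837184000 · (5/8)^{16} = 97429332733154296875/274877906944 ≈ 3.5445e+08.


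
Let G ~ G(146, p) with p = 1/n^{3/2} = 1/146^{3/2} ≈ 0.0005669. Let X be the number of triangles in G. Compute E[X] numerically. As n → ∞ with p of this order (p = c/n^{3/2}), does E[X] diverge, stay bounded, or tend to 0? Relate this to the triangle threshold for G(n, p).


Number of potential triangles: C(146, 3) = 508080.
Each occurs with probability p³ ≈ (0.0005669)³ ≈ 1.821429e-10.
By linearity: E[X] = C(146, 3)·p³ ≈ 508080 · 1.821429e-10 ≈ 0.0001.
Since α = 3/2 > 1, p = c/n^{3/2} = o(1/n) is below the triangle threshold p ~ 1/n. Asymptotically E[X] ~ (c³/6)·n^{3(1−α)} = (1³/6)·n^{-1.5} → 0, so by Markov's inequality G has no triangles w.h.p.

E[X] ≈ 0.0001; in regime p = Θ(1/n^{3/2}) E[X] tends to 0 (below the triangle threshold p ~ 1/n).


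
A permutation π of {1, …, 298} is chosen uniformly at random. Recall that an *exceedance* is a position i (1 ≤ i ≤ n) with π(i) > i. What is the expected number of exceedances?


Write X = Σ_{i=1}^{298} X_i, where X_i = 1_{π(i) > i}.
For each fixed i, π(i) is uniform over {1, …, 298} (marginal of a uniform permutation), so P[π(i) > i] = (n − i)/n. Summing: Σ_{i=1}^{298} (n − i)/n = (0 + 1 + … + 297)/298 = 298(298 − 1)/(2·298) = (298 − 1)/2.
Hence E[X] = Σ_{i=1}^{298} (298 − i)/298 = 297/2 ≈ 148.500.

E[X] = 297/2 = 148.500.


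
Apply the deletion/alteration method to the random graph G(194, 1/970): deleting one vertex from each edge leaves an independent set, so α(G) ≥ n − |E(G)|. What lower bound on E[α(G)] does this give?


E[|E(G)|] = C(194, 2)·p = 18721 · (1/970) = 193/10.
E[α(G)] ≥ n − E[|E(G)|] = 194 − 193/10 = 1747/10.
Numerically: ≈ 174.700.
(This is only a lower bound; the true E[α(G)] may be larger.)

E[α(G)] ≥ 1747/10 ≈ 174.700.


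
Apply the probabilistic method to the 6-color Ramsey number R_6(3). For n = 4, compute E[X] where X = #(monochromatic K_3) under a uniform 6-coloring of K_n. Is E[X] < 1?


E[X] = C(4, 3) · 6^{1 − 3} = 4 · 6^{−2} = 4/36.
As a reduced fraction: E[X] = 1/9 ≈ 0.1111111.
Is E[X] < 1? YES.
Since E[X] < 1, there exists a 6-coloring of K_{4} with no monochromatic K_3; hence R_6(3) > 4.

E[X] = 1/9 ≈ 0.1111111; E[X] < 1, so R_6(3) > 4.


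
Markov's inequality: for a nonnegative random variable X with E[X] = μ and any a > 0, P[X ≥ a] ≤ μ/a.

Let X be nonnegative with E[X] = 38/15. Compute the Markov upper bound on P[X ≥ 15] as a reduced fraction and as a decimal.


μ = E[X] = 38/15, a = 15.
Markov: P[X ≥ 15] ≤ μ/a = (38/15)/15 = 38/225.
Numerically: ≈ 0.169.
(Since a = 15 > μ = 2.533, the bound 38/225 is < 1 and informative.)

P[X ≥ 15] ≤ 38/225 ≈ 0.169.


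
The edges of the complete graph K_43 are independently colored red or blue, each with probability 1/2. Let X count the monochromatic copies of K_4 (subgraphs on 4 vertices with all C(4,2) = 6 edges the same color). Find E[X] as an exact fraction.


Let X = Σ_S X_S over the C(43, 4) = 123410 subsets S of size 4, where X_S = 1 if the K_4 on S is monochromatic.
For a fixed S, the K_4 on S has C(4, 2) = 6 edges. P[all 6 edges red] = (1/2)^6, and likewise for blue, so P[monochromatic] = 2·(1/2)^6 = 2^{1 − 6} = 1/32.
Summing: E[X] = C(43, 4) · 2^{1 − 6} = 123410 · 1/32 = 61705/16.
Numerically: E[X] ≈ 3856.5625.

E[X] = C(43,4)·2^(1−C(4,2)) = 61705/16 ≈ 3856.5625.


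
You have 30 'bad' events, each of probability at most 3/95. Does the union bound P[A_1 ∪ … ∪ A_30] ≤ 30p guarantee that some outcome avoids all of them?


Union bound: P[∪_{i=1}^{30} A_i] ≤ Σ_i P[A_i] ≤ 30·p = 30·(3/95) = 18/19.
Numerically: 18/19 ≈ 0.94737.
Is 18/19 < 1? YES.
Since P[∪ A_i] ≤ 18/19 < 1, the complement has P[∩ A_i^c] ≥ 1 − 18/19 = 1/19 > 0, so some outcome avoids every A_i.

30·p = 18/19 ≈ 0.94737; existence CERTIFIED by the union bound.


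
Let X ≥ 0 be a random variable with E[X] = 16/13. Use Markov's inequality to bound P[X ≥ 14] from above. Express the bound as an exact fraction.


μ = E[X] = 16/13, a = 14.
Markov: P[X ≥ 14] ≤ μ/a = (16/13)/14 = 8/91.
Numerically: ≈ 0.088.
(Since a = 14 > μ = 1.231, the bound 8/91 is < 1 and informative.)

P[X ≥ 14] ≤ 8/91 ≈ 0.088.


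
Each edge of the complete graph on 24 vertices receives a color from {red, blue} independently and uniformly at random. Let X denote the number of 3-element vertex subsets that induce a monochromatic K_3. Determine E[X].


Let X = Σ_S X_S over the C(24, 3) = 2024 subsets S of size 3, where X_S = 1 if the K_3 on S is monochromatic.
For a fixed S, the K_3 on S has C(3, 2) = 3 edges. P[all 3 edges red] = (1/2)^3, and likewise for blue, so P[monochromatic] = 2·(1/2)^3 = 2^{1 − 3} = 1/4.
By linearity of expectation: E[X] = C(24, 3) · 2^{1 − 3} = 2024 · 1/4 = 506.
Numerically: E[X] ≈ 506.0000.

E[X] = C(24,3)·2^(1−C(3,2)) = 506 ≈ 506.0000.


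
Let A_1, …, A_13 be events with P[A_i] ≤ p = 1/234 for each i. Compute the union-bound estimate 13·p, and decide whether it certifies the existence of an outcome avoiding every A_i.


Union bound: P[∪_{i=1}^{13} A_i] ≤ Σ_i P[A_i] ≤ 13·p = 13·(1/234) = 1/18.
Numerically: 1/18 ≈ 0.056.
Is 1/18 < 1? YES.
Since P[∪ A_i] ≤ 1/18 < 1, the complement has P[∩ A_i^c] ≥ 1 − 1/18 = 17/18 > 0, so some outcome avoids every A_i.

13·p = 1/18 ≈ 0.056; existence CERTIFIED by the union bound.


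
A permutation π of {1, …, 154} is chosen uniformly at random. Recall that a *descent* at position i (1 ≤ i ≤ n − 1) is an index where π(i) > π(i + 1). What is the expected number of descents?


Write X = Σ X_I over i = 1, …, 153, with X_I the indicator of one descent.
There are 153 indicators.
For each fixed i, the pair (π(i), π(i+1)) is a uniformly random ordered pair of distinct values from {1, …, 154}; by symmetry P[π(i) > π(i+1)] = 1/2.
By linearity: E[X] = 153 · (1/2) = (154 − 1) · (1/2) = 153/2 ≈ 76.500000.

E[X] = 153/2 = 76.500000.


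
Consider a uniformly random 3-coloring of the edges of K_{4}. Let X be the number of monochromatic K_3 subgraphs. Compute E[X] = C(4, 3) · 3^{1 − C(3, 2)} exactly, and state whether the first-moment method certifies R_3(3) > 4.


E[X] = C(4, 3) · 3^{1 − 3} = 4 · 3^{−2} = 4/9.
As a reduced fraction: E[X] = 4/9 ≈ 0.444.
Is E[X] < 1? YES.
Since E[X] < 1, there exists a 3-coloring of K_{4} with no monochromatic K_3; hence R_3(3) > 4.

E[X] = 4/9 ≈ 0.444; E[X] < 1, so R_3(3) > 4.


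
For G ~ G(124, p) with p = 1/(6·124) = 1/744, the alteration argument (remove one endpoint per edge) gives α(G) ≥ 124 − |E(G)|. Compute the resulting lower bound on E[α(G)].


E[|E(G)|] = C(124, 2)·p = 7626 · (1/744) = 41/4.
E[α(G)] ≥ n − E[|E(G)|] = 124 − 41/4 = 455/4.
Numerically: ≈ 113.750.
(This is only a lower bound; the true E[α(G)] may be larger.)

E[α(G)] ≥ 455/4 ≈ 113.750.


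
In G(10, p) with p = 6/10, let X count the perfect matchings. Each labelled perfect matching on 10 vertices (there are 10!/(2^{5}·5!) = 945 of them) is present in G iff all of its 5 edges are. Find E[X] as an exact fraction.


K_10 has 10!/(2^{5}·5!) = 945 labelled perfect matchings.
For each such perfect matching H, let X_H = 1 if all 5 edges of H are present in G. Then P[X_H = 1] = p^{5} = (3/5)^{5} = 243/3125.
Summing the indicators: E[X] = Σ_H E[X_H] = 945 · p^{5} = 945 · 243/3125 = 45927/625.
Numerically: E[X] ≈ 73.4832.

E[X] = 945 · (3/5)^{5} = 45927/625 ≈ 73.4832.


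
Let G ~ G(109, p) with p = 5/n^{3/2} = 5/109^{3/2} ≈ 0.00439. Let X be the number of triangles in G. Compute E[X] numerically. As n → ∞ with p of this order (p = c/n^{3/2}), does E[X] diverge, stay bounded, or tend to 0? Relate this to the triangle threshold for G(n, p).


Number of potential triangles: C(109, 3) = 209934.
Each occurs with probability p³ ≈ (0.00439)³ ≈ 8.48185e-08.
By linearity: E[X] = C(109, 3)·p³ ≈ 209934 · 8.48185e-08 ≈ 0.018.
Since α = 3/2 > 1, p = c/n^{3/2} = o(1/n) is below the triangle threshold p ~ 1/n. Asymptotically E[X] ~ (c³/6)·n^{3(1−α)} = (5³/6)·n^{-1.5} → 0, so by Markov's inequality G has no triangles w.h.p.

E[X] ≈ 0.018; in regime p = Θ(1/n^{3/2}) E[X] tends to 0 (below the triangle threshold p ~ 1/n).


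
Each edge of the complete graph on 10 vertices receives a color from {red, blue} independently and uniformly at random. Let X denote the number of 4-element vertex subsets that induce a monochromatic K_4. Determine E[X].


Let X = Σ_S X_S over the C(10, 4) = 210 subsets S of size 4, where X_S = 1 if the K_4 on S is monochromatic.
For a fixed S, the K_4 on S has C(4, 2) = 6 edges. P[all 6 edges red] = (1/2)^6, and likewise for blue, so P[monochromatic] = 2·(1/2)^6 = 2^{1 − 6} = 1/32.
By linearity of expectation: E[X] = C(10, 4) · 2^{1 − 6} = 210 · 1/32 = 105/16.
Numerically: E[X] ≈ 6.56250.

E[X] = C(10,4)·2^(1−C(4,2)) = 105/16 ≈ 6.56250.


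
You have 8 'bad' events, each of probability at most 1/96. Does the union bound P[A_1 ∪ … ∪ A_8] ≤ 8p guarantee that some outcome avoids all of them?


Union bound: P[∪_{i=1}^{8} A_i] ≤ Σ_i P[A_i] ≤ 8·p = 8·(1/96) = 1/12.
Numerically: 1/12 ≈ 0.0833333.
Is 1/12 < 1? YES.
Since P[∪ A_i] ≤ 1/12 < 1, the complement has P[∩ A_i^c] ≥ 1 − 1/12 = 11/12 > 0, so some outcome avoids every A_i.

8·p = 1/12 ≈ 0.0833333; existence CERTIFIED by the union bound.


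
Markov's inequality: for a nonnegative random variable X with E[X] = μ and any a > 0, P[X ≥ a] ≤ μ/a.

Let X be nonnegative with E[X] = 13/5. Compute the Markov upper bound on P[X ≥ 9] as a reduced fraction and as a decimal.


μ = E[X] = 13/5, a = 9.
Markov: P[X ≥ 9] ≤ μ/a = (13/5)/9 = 13/45.
Numerically: ≈ 0.288889.
(Since a = 9 > μ = 2.600000, the bound 13/45 is < 1 and informative.)

P[X ≥ 9] ≤ 13/45 ≈ 0.288889.


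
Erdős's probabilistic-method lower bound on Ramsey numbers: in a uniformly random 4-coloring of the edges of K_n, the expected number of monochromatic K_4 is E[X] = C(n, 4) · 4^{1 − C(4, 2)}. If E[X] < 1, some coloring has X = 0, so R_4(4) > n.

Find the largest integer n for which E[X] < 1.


We need C(n, 4) · 4^{1 − 6} < 1, i.e. C(n, 4) < 4^{6 − 1} = 1024.
Check values of n near the boundary:
  n = 9: C(9, 4) = 126; 126 < 1024? YES
  n = 10: C(10, 4) = 210; 210 < 1024? YES
  n = 11: C(11, 4) = 330; 330 < 1024? YES
  n = 12: C(12, 4) = 495; 495 < 1024? YES
  n = 13: C(13, 4) = 715; 715 < 1024? YES
  n = 14: C(14, 4) = 1001; 1001 < 1024? YES
  n = 15: C(15, 4) = 1365; 1365 < 1024? NO
The largest n with C(n, 4) < 1024 is n = 14 (where E[X] = 1001/1024 ≈ 0.9775). Hence R_4(4) > 14, i.e. R_4(4) ≥ 15.

Largest n = 14; hence R_4(4) > 14.


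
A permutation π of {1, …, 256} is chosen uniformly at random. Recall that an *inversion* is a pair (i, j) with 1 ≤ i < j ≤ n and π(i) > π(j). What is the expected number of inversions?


Write X = Σ X_I over the C(256, 2) = 32640 pairs i < j, with X_I the indicator of one inversion.
There are 32640 indicators.
For each fixed pair i < j, the values π(i) and π(j) are two distinct elements of {1, …, 256} in uniformly random order; by symmetry P[π(i) > π(j)] = 1/2.
By linearity: E[X] = 32640 · (1/2) = C(256, 2) · (1/2) = 32640/2 = 16320 ≈ 16320.000.

E[X] = 16320 = 16320.000.


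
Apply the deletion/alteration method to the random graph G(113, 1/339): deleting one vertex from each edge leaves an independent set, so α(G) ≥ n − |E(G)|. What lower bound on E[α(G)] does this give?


E[|E(G)|] = C(113, 2)·p = 6328 · (1/339) = 56/3.
E[α(G)] ≥ n − E[|E(G)|] = 113 − 56/3 = 283/3.
Numerically: ≈ 94.33333.
(This is only a lower bound; the true E[α(G)] may be larger.)

E[α(G)] ≥ 283/3 ≈ 94.33333.


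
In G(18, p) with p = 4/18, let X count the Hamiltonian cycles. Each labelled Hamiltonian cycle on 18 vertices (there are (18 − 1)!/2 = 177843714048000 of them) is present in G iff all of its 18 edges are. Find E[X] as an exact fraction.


K_18 has (18 − 1)!/2 = 177843714048000 labelled Hamiltonian cycles.
For each such Hamiltonian cycle H, let X_H = 1 if all 18 edges of H are present in G. Then P[X_H = 1] = p^{18} = (2/9)^{18} = 262144/150094635296999121.
By linearity of expectation: E[X] = Σ_H E[X_H] = 177843714048000 · p^{18} = 177843714048000 · 262144/150094635296999121 = 63951526166528000/205891132094649.
Numerically: E[X] ≈ 310.61.

E[X] = 177843714048000 · (2/9)^{18} = 63951526166528000/205891132094649 ≈ 310.61.


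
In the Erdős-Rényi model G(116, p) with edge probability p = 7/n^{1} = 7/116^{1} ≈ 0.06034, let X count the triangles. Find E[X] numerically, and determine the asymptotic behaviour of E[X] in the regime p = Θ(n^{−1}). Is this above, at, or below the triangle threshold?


Number of potential triangles: C(116, 3) = 253460.
Each occurs with probability p³ ≈ (0.06034)³ ≈ 2.197456e-04.
By linearity: E[X] = C(116, 3)·p³ ≈ 253460 · 2.197456e-04 ≈ 55.6967.
Here α = 1, so p = 7/n is exactly at the triangle threshold p ~ 1/n. Asymptotically E[X] → c³/6 = 7³/6 = 343/6 ≈ 57.1667, a bounded constant. In this regime the triangle count is asymptotically Poisson(c³/6).

E[X] ≈ 55.6967; in regime p = Θ(1/n^{1}) E[X] stays bounded (at the triangle threshold p ~ 1/n).


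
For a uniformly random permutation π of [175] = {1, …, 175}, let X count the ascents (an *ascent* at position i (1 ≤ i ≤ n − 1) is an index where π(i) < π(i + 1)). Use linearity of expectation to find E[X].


Write X = Σ X_I over i = 1, …, 174, with X_I the indicator of one ascent.
There are 174 indicators.
For each fixed i, the pair (π(i), π(i+1)) is a uniformly random ordered pair of distinct values from {1, …, 175}; by symmetry P[π(i) < π(i+1)] = 1/2.
By linearity: E[X] = 174 · (1/2) = (175 − 1) · (1/2) = 87 ≈ 87.000.

E[X] = 87 = 87.000.


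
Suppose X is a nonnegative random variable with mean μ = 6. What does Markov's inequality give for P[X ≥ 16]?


μ = E[X] = 6, a = 16.
Markov: P[X ≥ 16] ≤ μ/a = (6)/16 = 3/8.
Numerically: ≈ 0.375.
(Since a = 16 > μ = 6.000, the bound 3/8 is < 1 and informative.)

P[X ≥ 16] ≤ 3/8 ≈ 0.375.


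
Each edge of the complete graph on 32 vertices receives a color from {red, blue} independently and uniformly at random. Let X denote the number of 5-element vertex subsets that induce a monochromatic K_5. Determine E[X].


Let X = Σ_S X_S over the C(32, 5) = 201376 subsets S of size 5, where X_S = 1 if the K_5 on S is monochromatic.
For a fixed S, the K_5 on S has C(5, 2) = 10 edges. P[all 10 edges red] = (1/2)^10, and likewise for blue, so P[monochromatic] = 2·(1/2)^10 = 2^{1 − 10} = 1/512.
By linearity of expectation: E[X] = C(32, 5) · 2^{1 − 10} = 201376 · 1/512 = 6293/16.
Numerically: E[X] ≈ 393.312.

E[X] = C(32,5)·2^(1−C(5,2)) = 6293/16 ≈ 393.312.


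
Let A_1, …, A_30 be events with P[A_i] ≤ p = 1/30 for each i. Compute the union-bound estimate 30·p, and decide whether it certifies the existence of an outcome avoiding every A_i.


Union bound: P[∪_{i=1}^{30} A_i] ≤ Σ_i P[A_i] ≤ 30·p = 30·(1/30) = 1.
Numerically: 1 ≈ 1.0000.
Is 1 < 1? NO.
Since the bound 1 is ≥ 1, the union bound is uninformative here; it does NOT by itself certify existence.

30·p = 1 ≈ 1.0000; existence NOT certified by the union bound.


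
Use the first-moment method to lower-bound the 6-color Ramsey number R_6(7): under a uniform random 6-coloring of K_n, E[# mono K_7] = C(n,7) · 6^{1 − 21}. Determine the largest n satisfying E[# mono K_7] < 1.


We need C(n, 7) · 6^{1 − 21} < 1, i.e. C(n, 7) < 6^{21 − 1} = 3656158440062976.
Check values of n near the boundary:
  n = 566: C(566, 7) = 3557206237959440; 3557206237959440 < 3656158440062976? YES
  n = 567: C(567, 7) = 3601671315933933; 3601671315933933 < 3656158440062976? YES
  n = 568: C(568, 7) = 3646611956239704; 3646611956239704 < 3656158440062976? YES
  n = 569: C(569, 7) = 3692032389858348; 3692032389858348 < 3656158440062976? NO
The largest n with C(n, 7) < 3656158440062976 is n = 568 (where E[X] = 16882462760369/16926659444736 ≈ 0.99739). Hence R_6(7) > 568, i.e. R_6(7) ≥ 569.

Largest n = 568; hence R_6(7) > 568.


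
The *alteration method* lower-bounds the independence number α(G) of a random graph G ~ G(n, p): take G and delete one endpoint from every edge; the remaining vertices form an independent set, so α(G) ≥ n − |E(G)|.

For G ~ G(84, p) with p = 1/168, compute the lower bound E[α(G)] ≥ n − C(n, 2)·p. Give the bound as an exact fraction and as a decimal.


E[|E(G)|] = C(84, 2)·p = 3486 · (1/168) = 83/4.
E[α(G)] ≥ n − E[|E(G)|] = 84 − 83/4 = 253/4.
Numerically: ≈ 63.250.
(This is only a lower bound; the true E[α(G)] may be larger.)

E[α(G)] ≥ 253/4 ≈ 63.250.


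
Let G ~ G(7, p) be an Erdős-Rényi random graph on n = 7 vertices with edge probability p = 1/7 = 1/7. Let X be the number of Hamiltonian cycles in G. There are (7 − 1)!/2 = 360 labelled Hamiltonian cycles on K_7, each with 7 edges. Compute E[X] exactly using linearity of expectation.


K_7 has (7 − 1)!/2 = 360 labelled Hamiltonian cycles.
For each such Hamiltonian cycle H, let X_H = 1 if all 7 edges of H are present in G. Then P[X_H = 1] = p^{7} = (1/7)^{7} = 1/823543.
By linearity: E[X] = Σ_H E[X_H] = 360 · p^{7} = 360 · 1/823543 = 360/823543.
Numerically: E[X] ≈ 0.0004371.

E[X] = 360 · (1/7)^{7} = 360/823543 ≈ 0.0004371.


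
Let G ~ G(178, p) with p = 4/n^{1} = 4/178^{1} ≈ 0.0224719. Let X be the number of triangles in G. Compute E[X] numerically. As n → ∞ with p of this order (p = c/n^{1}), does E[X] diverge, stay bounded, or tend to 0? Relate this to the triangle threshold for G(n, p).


Number of potential triangles: C(178, 3) = 924176.
Each occurs with probability p³ ≈ (0.0224719)³ ≈ 1.13480167e-05.
By linearity: E[X] = C(178, 3)·p³ ≈ 924176 · 1.13480167e-05 ≈ 10.487565.
Here α = 1, so p = 4/n is exactly at the triangle threshold p ~ 1/n. Asymptotically E[X] → c³/6 = 4³/6 = 32/3 ≈ 10.666667, a bounded constant. In this regime the triangle count is asymptotically Poisson(c³/6).

E[X] ≈ 10.487565; in regime p = Θ(1/n^{1}) E[X] stays bounded (at the triangle threshold p ~ 1/n).


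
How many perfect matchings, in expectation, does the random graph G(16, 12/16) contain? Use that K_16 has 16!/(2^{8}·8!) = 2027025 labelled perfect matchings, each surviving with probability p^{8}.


K_16 has 16!/(2^{8}·8!) = 2027025 labelled perfect matchings.
For each such perfect matching H, let X_H = 1 if all 8 edges of H are present in G. Then P[X_H = 1] = p^{8} = (3/4)^{8} = 6561/65536.
By linearity of expectation: E[X] = Σ_H E[X_H] = 2027025 · p^{8} = 2027025 · 6561/65536 = 13299311025/65536.
Numerically: E[X] ≈ 202931.

E[X] = 2027025 · (3/4)^{8} = 13299311025/65536 ≈ 202931.


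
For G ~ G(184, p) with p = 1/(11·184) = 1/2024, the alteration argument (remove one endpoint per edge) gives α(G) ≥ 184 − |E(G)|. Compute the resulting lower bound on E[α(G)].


E[|E(G)|] = C(184, 2)·p = 16836 · (1/2024) = 183/22.
E[α(G)] ≥ n − E[|E(G)|] = 184 − 183/22 = 3865/22.
Numerically: ≈ 175.681818.
(This is only a lower bound; the true E[α(G)] may be larger.)

E[α(G)] ≥ 3865/22 ≈ 175.681818.


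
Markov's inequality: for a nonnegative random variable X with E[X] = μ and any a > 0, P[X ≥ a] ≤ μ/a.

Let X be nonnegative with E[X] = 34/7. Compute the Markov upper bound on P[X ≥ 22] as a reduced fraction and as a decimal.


μ = E[X] = 34/7, a = 22.
Markov: P[X ≥ 22] ≤ μ/a = (34/7)/22 = 17/77.
Numerically: ≈ 0.22078.
(Since a = 22 > μ = 4.85714, the bound 17/77 is < 1 and informative.)

P[X ≥ 22] ≤ 17/77 ≈ 0.22078.


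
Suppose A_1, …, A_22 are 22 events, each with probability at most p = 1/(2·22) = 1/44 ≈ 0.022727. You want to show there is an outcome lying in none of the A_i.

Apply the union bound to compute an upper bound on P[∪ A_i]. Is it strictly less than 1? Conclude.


Union bound: P[∪_{i=1}^{22} A_i] ≤ Σ_i P[A_i] ≤ 22·p = 22·(1/44) = 1/2.
Numerically: 1/2 ≈ 0.500000.
Is 1/2 < 1? YES.
Since P[∪ A_i] ≤ 1/2 < 1, the complement has P[∩ A_i^c] ≥ 1 − 1/2 = 1/2 > 0, so some outcome avoids every A_i.

22·p = 1/2 ≈ 0.500000; existence CERTIFIED by the union bound.


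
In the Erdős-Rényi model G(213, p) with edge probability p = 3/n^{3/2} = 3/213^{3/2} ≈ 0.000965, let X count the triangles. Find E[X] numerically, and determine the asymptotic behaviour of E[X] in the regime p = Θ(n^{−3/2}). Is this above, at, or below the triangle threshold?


Number of potential triangles: C(213, 3) = 1587986.
Each occurs with probability p³ ≈ (0.000965)³ ≈ 8.98784e-10.
By linearity: E[X] = C(213, 3)·p³ ≈ 1587986 · 8.98784e-10 ≈ 0.001.
Since α = 3/2 > 1, p = c/n^{3/2} = o(1/n) is below the triangle threshold p ~ 1/n. Asymptotically E[X] ~ (c³/6)·n^{3(1−α)} = (3³/6)·n^{-1.5} → 0, so by Markov's inequality G has no triangles w.h.p.

E[X] ≈ 0.001; in regime p = Θ(1/n^{3/2}) E[X] tends to 0 (below the triangle threshold p ~ 1/n).


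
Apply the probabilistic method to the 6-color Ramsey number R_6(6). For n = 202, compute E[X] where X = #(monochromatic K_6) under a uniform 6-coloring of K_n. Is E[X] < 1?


E[X] = C(202, 6) · 6^{1 − 15} = 87544611330 · 6^{−14} = 87544611330/78364164096.
As a reduced fraction: E[X] = 14590768555/13060694016 ≈ 1.117151.
Is E[X] < 1? NO.
Since E[X] ≥ 1, the first-moment bound is inconclusive at n = 202; it does NOT by itself certify R_6(6) > 202.

E[X] = 14590768555/13060694016 ≈ 1.117151; E[X] ≥ 1; first-moment method inconclusive here.


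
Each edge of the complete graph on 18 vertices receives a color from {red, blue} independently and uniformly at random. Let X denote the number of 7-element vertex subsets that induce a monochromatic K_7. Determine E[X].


Let X = Σ_S X_S over the C(18, 7) = 31824 subsets S of size 7, where X_S = 1 if the K_7 on S is monochromatic.
For a fixed S, the K_7 on S has C(7, 2) = 21 edges. P[all 21 edges red] = (1/2)^21, and likewise for blue, so P[monochromatic] = 2·(1/2)^21 = 2^{1 − 21} = 1/1048576.
By linearity of expectation: E[X] = C(18, 7) · 2^{1 − 21} = 31824 · 1/1048576 = 1989/65536.
Numerically: E[X] ≈ 0.0303.

E[X] = C(18,7)·2^(1−C(7,2)) = 1989/65536 ≈ 0.0303.


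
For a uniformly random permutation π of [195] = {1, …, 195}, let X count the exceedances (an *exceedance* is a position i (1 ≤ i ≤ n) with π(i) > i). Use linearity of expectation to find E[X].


Write X = Σ_{i=1}^{195} X_i, where X_i = 1_{π(i) > i}.
For each fixed i, π(i) is uniform over {1, …, 195} (marginal of a uniform permutation), so P[π(i) > i] = (n − i)/n. Summing: Σ_{i=1}^{195} (n − i)/n = (0 + 1 + … + 194)/195 = 195(195 − 1)/(2·195) = (195 − 1)/2.
Hence E[X] = Σ_{i=1}^{195} (195 − i)/195 = 97 ≈ 97.00000.

E[X] = 97 = 97.00000.


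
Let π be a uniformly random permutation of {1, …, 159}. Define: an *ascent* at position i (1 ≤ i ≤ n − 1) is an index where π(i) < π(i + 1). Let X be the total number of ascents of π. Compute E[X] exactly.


Write X = Σ X_I over i = 1, …, 158, with X_I the indicator of one ascent.
There are 158 indicators.
For each fixed i, the pair (π(i), π(i+1)) is a uniformly random ordered pair of distinct values from {1, …, 159}; by symmetry P[π(i) < π(i+1)] = 1/2.
By linearity: E[X] = 158 · (1/2) = (159 − 1) · (1/2) = 79 ≈ 79.000.

E[X] = 79 = 79.000.


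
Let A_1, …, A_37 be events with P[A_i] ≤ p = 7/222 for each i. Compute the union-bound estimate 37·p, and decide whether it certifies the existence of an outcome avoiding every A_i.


Union bound: P[∪_{i=1}^{37} A_i] ≤ Σ_i P[A_i] ≤ 37·p = 37·(7/222) = 7/6.
Numerically: 7/6 ≈ 1.167.
Is 7/6 < 1? NO.
Since the bound 7/6 is ≥ 1, the union bound is uninformative here; it does NOT by itself certify existence.

37·p = 7/6 ≈ 1.167; existence NOT certified by the union bound.


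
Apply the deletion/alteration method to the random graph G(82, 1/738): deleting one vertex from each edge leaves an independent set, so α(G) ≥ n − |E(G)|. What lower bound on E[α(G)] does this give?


E[|E(G)|] = C(82, 2)·p = 3321 · (1/738) = 9/2.
E[α(G)] ≥ n − E[|E(G)|] = 82 − 9/2 = 155/2.
Numerically: ≈ 77.50000.
(This is only a lower bound; the true E[α(G)] may be larger.)

E[α(G)] ≥ 155/2 ≈ 77.50000.


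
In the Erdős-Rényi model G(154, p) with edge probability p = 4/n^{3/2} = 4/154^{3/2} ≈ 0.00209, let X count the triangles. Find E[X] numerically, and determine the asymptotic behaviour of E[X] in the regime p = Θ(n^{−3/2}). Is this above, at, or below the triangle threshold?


Number of potential triangles: C(154, 3) = 596904.
Each occurs with probability p³ ≈ (0.00209)³ ≈ 9.16931e-09.
By linearity: E[X] = C(154, 3)·p³ ≈ 596904 · 9.16931e-09 ≈ 0.005.
Since α = 3/2 > 1, p = c/n^{3/2} = o(1/n) is below the triangle threshold p ~ 1/n. Asymptotically E[X] ~ (c³/6)·n^{3(1−α)} = (4³/6)·n^{-1.5} → 0, so by Markov's inequality G has no triangles w.h.p.

E[X] ≈ 0.005; in regime p = Θ(1/n^{3/2}) E[X] tends to 0 (below the triangle threshold p ~ 1/n).


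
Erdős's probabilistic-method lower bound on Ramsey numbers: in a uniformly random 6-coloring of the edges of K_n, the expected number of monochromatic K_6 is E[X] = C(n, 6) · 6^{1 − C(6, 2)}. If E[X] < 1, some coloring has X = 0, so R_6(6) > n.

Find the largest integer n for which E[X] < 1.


We need C(n, 6) · 6^{1 − 15} < 1, i.e. C(n, 6) < 6^{15 − 1} = 78364164096.
Check values of n near the boundary:
  n = 194: C(194, 6) = 68482017072; 68482017072 < 78364164096? YES
  n = 195: C(195, 6) = 70656049360; 70656049360 < 78364164096? YES
  n = 196: C(196, 6) = 72887293024; 72887293024 < 78364164096? YES
  n = 197: C(197, 6) = 75176946208; 75176946208 < 78364164096? YES
  n = 198: C(198, 6) = 77526225777; 77526225777 < 78364164096? YES
  n = 199: C(199, 6) = 79936367511; 79936367511 < 78364164096? NO
The largest n with C(n, 6) < 78364164096 is n = 198 (where E[X] = 25842075259/26121388032 ≈ 0.989307). Hence R_6(6) > 198, i.e. R_6(6) ≥ 199.

Largest n = 198; hence R_6(6) > 198.


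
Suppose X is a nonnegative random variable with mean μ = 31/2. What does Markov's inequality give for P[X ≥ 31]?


μ = E[X] = 31/2, a = 31.
Markov: P[X ≥ 31] ≤ μ/a = (31/2)/31 = 1/2.
Numerically: ≈ 0.500000.
(Since a = 31 > μ = 15.500000, the bound 1/2 is < 1 and informative.)

P[X ≥ 31] ≤ 1/2 ≈ 0.500000.


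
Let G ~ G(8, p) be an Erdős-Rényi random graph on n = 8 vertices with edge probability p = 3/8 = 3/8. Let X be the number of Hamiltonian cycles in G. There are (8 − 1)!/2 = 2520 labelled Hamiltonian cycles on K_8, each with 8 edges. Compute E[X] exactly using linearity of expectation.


K_8 has (8 − 1)!/2 = 2520 labelled Hamiltonian cycles.
For each such Hamiltonian cycle H, let X_H = 1 if all 8 edges of H are present in G. Then P[X_H = 1] = p^{8} = (3/8)^{8} = 6561/16777216.
Summing the indicators: E[X] = Σ_H E[X_H] = 2520 · p^{8} = 2520 · 6561/16777216 = 2066715/2097152.
Numerically: E[X] ≈ 0.985487.

E[X] = 2520 · (3/8)^{8} = 2066715/2097152 ≈ 0.985487.


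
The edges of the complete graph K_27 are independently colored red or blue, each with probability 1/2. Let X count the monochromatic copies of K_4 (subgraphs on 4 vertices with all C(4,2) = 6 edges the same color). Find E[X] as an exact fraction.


Let X = Σ_S X_S over the C(27, 4) = 17550 subsets S of size 4, where X_S = 1 if the K_4 on S is monochromatic.
For a fixed S, the K_4 on S has C(4, 2) = 6 edges. P[all 6 edges red] = (1/2)^6, and likewise for blue, so P[monochromatic] = 2·(1/2)^6 = 2^{1 − 6} = 1/32.
By linearity: E[X] = C(27, 4) · 2^{1 − 6} = 17550 · 1/32 = 8775/16.
Numerically: E[X] ≈ 548.438.

E[X] = C(27,4)·2^(1−C(4,2)) = 8775/16 ≈ 548.438.


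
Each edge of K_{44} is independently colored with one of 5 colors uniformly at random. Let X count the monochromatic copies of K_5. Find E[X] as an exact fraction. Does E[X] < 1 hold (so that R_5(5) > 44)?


E[X] = C(44, 5) · 5^{1 − 10} = 1086008 · 5^{−9} = 1086008/1953125.
As a reduced fraction: E[X] = 1086008/1953125 ≈ 0.5560.
Is E[X] < 1? YES.
Since E[X] < 1, there exists a 5-coloring of K_{44} with no monochromatic K_5; hence R_5(5) > 44.

E[X] = 1086008/1953125 ≈ 0.5560; E[X] < 1, so R_5(5) > 44.


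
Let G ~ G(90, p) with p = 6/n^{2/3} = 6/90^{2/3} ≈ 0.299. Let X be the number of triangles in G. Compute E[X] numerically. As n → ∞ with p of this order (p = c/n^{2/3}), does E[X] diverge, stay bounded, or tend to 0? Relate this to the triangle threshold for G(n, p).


Number of potential triangles: C(90, 3) = 117480.
Each occurs with probability p³ ≈ (0.299)³ ≈ 2.66667e-02.
By linearity: E[X] = C(90, 3)·p³ ≈ 117480 · 2.66667e-02 ≈ 3132.800.
Since α = 2/3 < 1, p = c/n^{2/3} ≫ 1/n is above the triangle threshold p ~ 1/n. Asymptotically E[X] ~ (c³/6)·n^{3(1−α)} = (6³/6)·n^{1} → ∞; triangles are abundant w.h.p.

E[X] ≈ 3132.800; in regime p = Θ(1/n^{2/3}) E[X] diverges (above the triangle threshold p ~ 1/n).


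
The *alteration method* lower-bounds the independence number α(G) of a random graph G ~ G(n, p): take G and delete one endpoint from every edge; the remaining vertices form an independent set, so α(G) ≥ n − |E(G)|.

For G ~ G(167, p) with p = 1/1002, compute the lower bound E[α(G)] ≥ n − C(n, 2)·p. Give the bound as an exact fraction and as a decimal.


E[|E(G)|] = C(167, 2)·p = 13861 · (1/1002) = 83/6.
E[α(G)] ≥ n − E[|E(G)|] = 167 − 83/6 = 919/6.
Numerically: ≈ 153.1667.
(This is only a lower bound; the true E[α(G)] may be larger.)

E[α(G)] ≥ 919/6 ≈ 153.1667.


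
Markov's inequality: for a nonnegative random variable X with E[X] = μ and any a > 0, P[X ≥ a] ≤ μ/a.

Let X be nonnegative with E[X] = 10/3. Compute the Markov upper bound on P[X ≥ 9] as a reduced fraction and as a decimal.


μ = E[X] = 10/3, a = 9.
Markov: P[X ≥ 9] ≤ μ/a = (10/3)/9 = 10/27.
Numerically: ≈ 0.370.
(Since a = 9 > μ = 3.333, the bound 10/27 is < 1 and informative.)

P[X ≥ 9] ≤ 10/27 ≈ 0.370.


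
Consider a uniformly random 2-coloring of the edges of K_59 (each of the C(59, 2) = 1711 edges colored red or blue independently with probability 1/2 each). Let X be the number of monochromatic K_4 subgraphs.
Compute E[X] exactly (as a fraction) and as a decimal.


Let X = Σ_S X_S over the C(59, 4) = 455126 subsets S of size 4, where X_S = 1 if the K_4 on S is monochromatic.
For a fixed S, the K_4 on S has C(4, 2) = 6 edges. P[all 6 edges red] = (1/2)^6, and likewise for blue, so P[monochromatic] = 2·(1/2)^6 = 2^{1 − 6} = 1/32.
By linearity: E[X] = C(59, 4) · 2^{1 − 6} = 455126 · 1/32 = 227563/16.
Numerically: E[X] ≈ 14222.68750.

E[X] = C(59,4)·2^(1−C(4,2)) = 227563/16 ≈ 14222.68750.


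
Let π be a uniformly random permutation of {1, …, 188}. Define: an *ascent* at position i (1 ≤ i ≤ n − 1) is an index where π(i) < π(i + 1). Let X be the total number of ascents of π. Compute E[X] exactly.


Write X = Σ X_I over i = 1, …, 187, with X_I the indicator of one ascent.
There are 187 indicators.
For each fixed i, the pair (π(i), π(i+1)) is a uniformly random ordered pair of distinct values from {1, …, 188}; by symmetry P[π(i) < π(i+1)] = 1/2.
By linearity: E[X] = 187 · (1/2) = (188 − 1) · (1/2) = 187/2 ≈ 93.50000.

E[X] = 187/2 = 93.50000.


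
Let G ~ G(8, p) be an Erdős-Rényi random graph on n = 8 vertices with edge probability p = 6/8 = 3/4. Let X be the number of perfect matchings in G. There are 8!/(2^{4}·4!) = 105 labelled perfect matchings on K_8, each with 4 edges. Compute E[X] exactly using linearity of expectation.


K_8 has 8!/(2^{4}·4!) = 105 labelled perfect matchings.
For each such perfect matching H, let X_H = 1 if all 4 edges of H are present in G. Then P[X_H = 1] = p^{4} = (3/4)^{4} = 81/256.
By linearity: E[X] = Σ_H E[X_H] = 105 · p^{4} = 105 · 81/256 = 8505/256.
Numerically: E[X] ≈ 33.22.

E[X] = 105 · (3/4)^{4} = 8505/256 ≈ 33.22.


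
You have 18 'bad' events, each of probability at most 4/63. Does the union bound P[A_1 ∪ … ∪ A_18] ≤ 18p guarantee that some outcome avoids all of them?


Union bound: P[∪_{i=1}^{18} A_i] ≤ Σ_i P[A_i] ≤ 18·p = 18·(4/63) = 8/7.
Numerically: 8/7 ≈ 1.142857.
Is 8/7 < 1? NO.
Since the bound 8/7 is ≥ 1, the union bound is uninformative here; it does NOT by itself certify existence.

18·p = 8/7 ≈ 1.142857; existence NOT certified by the union bound.


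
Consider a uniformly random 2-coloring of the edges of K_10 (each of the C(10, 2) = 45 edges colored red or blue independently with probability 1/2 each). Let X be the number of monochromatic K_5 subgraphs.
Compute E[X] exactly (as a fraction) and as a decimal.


Let X = Σ_S X_S over the C(10, 5) = 252 subsets S of size 5, where X_S = 1 if the K_5 on S is monochromatic.
For a fixed S, the K_5 on S has C(5, 2) = 10 edges. P[all 10 edges red] = (1/2)^10, and likewise for blue, so P[monochromatic] = 2·(1/2)^10 = 2^{1 − 10} = 1/512.
By linearity: E[X] = C(10, 5) · 2^{1 − 10} = 252 · 1/512 = 63/128.
Numerically: E[X] ≈ 0.49219.

E[X] = C(10,5)·2^(1−C(5,2)) = 63/128 ≈ 0.49219.


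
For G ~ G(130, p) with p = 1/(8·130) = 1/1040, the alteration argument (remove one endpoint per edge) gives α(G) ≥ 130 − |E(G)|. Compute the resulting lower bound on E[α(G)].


E[|E(G)|] = C(130, 2)·p = 8385 · (1/1040) = 129/16.
E[α(G)] ≥ n − E[|E(G)|] = 130 − 129/16 = 1951/16.
Numerically: ≈ 121.93750.
(This is only a lower bound; the true E[α(G)] may be larger.)

E[α(G)] ≥ 1951/16 ≈ 121.93750.


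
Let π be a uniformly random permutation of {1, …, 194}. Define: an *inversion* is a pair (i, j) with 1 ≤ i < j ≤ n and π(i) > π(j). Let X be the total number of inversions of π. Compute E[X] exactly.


Write X = Σ X_I over the C(194, 2) = 18721 pairs i < j, with X_I the indicator of one inversion.
There are 18721 indicators.
For each fixed pair i < j, the values π(i) and π(j) are two distinct elements of {1, …, 194} in uniformly random order; by symmetry P[π(i) > π(j)] = 1/2.
By linearity: E[X] = 18721 · (1/2) = C(194, 2) · (1/2) = 18721/2 = 18721/2 ≈ 9360.50000.

E[X] = 18721/2 = 9360.50000.


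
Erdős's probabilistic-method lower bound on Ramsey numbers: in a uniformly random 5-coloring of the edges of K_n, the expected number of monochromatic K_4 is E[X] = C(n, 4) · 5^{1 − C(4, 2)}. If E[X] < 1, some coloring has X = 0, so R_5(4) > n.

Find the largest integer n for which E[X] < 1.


We need C(n, 4) · 5^{1 − 6} < 1, i.e. C(n, 4) < 5^{6 − 1} = 3125.
Check values of n near the boundary:
  n = 14: C(14, 4) = 1001; 1001 < 3125? YES
  n = 15: C(15, 4) = 1365; 1365 < 3125? YES
  n = 16: C(16, 4) = 1820; 1820 < 3125? YES
  n = 17: C(17, 4) = 2380; 2380 < 3125? YES
  n = 18: C(18, 4) = 3060; 3060 < 3125? YES
  n = 19: C(19, 4) = 3876; 3876 < 3125? NO
The largest n with C(n, 4) < 3125 is n = 18 (where E[X] = 612/625 ≈ 0.979200). Hence R_5(4) > 18, i.e. R_5(4) ≥ 19.

Largest n = 18; hence R_5(4) > 18.


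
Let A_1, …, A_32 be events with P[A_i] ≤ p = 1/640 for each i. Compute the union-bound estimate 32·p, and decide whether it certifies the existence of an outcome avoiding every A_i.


Union bound: P[∪_{i=1}^{32} A_i] ≤ Σ_i P[A_i] ≤ 32·p = 32·(1/640) = 1/20.
Numerically: 1/20 ≈ 0.0500000.
Is 1/20 < 1? YES.
Since P[∪ A_i] ≤ 1/20 < 1, the complement has P[∩ A_i^c] ≥ 1 − 1/20 = 19/20 > 0, so some outcome avoids every A_i.

32·p = 1/20 ≈ 0.0500000; existence CERTIFIED by the union bound.


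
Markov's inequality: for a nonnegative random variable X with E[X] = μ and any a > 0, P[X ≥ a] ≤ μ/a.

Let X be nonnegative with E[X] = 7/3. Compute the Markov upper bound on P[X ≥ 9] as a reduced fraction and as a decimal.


μ = E[X] = 7/3, a = 9.
Markov: P[X ≥ 9] ≤ μ/a = (7/3)/9 = 7/27.
Numerically: ≈ 0.2593.
(Since a = 9 > μ = 2.3333, the bound 7/27 is < 1 and informative.)

P[X ≥ 9] ≤ 7/27 ≈ 0.2593.


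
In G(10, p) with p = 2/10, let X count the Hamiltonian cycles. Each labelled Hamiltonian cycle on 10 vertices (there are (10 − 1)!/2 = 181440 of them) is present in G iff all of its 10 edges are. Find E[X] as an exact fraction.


K_10 has (10 − 1)!/2 = 181440 labelled Hamiltonian cycles.
For each such Hamiltonian cycle H, let X_H = 1 if all 10 edges of H are present in G. Then P[X_H = 1] = p^{10} = (1/5)^{10} = 1/9765625.
By linearity: E[X] = Σ_H E[X_H] = 181440 · p^{10} = 181440 · 1/9765625 = 36288/1953125.
Numerically: E[X] ≈ 0.0186.

E[X] = 181440 · (1/5)^{10} = 36288/1953125 ≈ 0.0186.


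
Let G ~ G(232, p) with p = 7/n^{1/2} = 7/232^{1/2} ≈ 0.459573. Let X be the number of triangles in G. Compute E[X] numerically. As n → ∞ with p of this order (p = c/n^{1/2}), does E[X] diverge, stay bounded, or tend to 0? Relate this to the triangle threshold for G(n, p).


Number of potential triangles: C(232, 3) = 2054360.
Each occurs with probability p³ ≈ (0.459573)³ ≈ 9.70648846e-02.
By linearity: E[X] = C(232, 3)·p³ ≈ 2054360 · 9.70648846e-02 ≈ 199406.216400.
Since α = 1/2 < 1, p = c/n^{1/2} ≫ 1/n is above the triangle threshold p ~ 1/n. Asymptotically E[X] ~ (c³/6)·n^{3(1−α)} = (7³/6)·n^{1.5} → ∞; triangles are abundant w.h.p.

E[X] ≈ 199406.216400; in regime p = Θ(1/n^{1/2}) E[X] diverges (above the triangle threshold p ~ 1/n).
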